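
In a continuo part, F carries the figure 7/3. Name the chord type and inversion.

7/3 is shorthand for 7/5/3.
Intervals of 7/5/3 above the bass form a seventh chord; the bass is the root, so this is root position.

seventh chord, root position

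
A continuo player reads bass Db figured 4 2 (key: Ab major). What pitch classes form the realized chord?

Db, Eb, G, Bb

The written figures 4 2 are shorthand for 6/4/2: the 6 is implied.
A second above Db in this key is Eb.
A fourth above Db in this key is G.
A sixth above Db in this key is Bb.
Together with the bass Db, this spells Eb dominant seventh in third inversion.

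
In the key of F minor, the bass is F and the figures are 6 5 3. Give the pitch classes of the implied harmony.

F, Ab, C, Db

A third above F in this key is Ab.
A fifth above F in this key is C.
A sixth above F in this key is Db.
Together with the bass F, this spells Db major seventh in first inversion.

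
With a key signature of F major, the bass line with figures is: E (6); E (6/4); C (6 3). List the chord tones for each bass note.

E, G, C | E, A, C | C, E, A

E (6/3): E, G, C.
E (6/4): E, A, C.
C (6/3): C, E, A.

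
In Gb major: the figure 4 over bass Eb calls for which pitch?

Ab

Counting 3 letter steps above Eb lands on A; in Gb major, that letter is Ab.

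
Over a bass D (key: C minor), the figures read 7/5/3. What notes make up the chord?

D, F, Ab, C

A third above D in this key is F.
A fifth above D in this key is Ab.
A seventh above D in this key is C.
Together with the bass D, this spells D half-diminished seventh in root position.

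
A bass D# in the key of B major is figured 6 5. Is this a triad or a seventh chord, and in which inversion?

6 5 is shorthand for 6/5/3.
Intervals of 6/5/3 above the bass form a seventh chord; the bass is the third, so this is first inversion.

seventh chord, first inversion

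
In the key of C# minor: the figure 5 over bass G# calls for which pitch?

D#

Counting 4 letter steps above G# lands on D; in C# minor, that letter is D#.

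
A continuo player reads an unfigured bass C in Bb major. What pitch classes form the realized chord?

C, Eb, G

An unfigured bass implies 5/3.
A third above C in this key is Eb.
A fifth above C in this key is G.
Together with the bass C, this spells C minor in root position.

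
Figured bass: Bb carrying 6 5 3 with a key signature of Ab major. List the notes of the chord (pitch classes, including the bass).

Bb, Db, F, G

A third above Bb in this key is Db.
A fifth above Bb in this key is F.
A sixth above Bb in this key is G.
Together with the bass Bb, this spells G half-diminished seventh in first inversion.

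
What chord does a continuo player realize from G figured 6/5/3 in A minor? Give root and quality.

The figures 6/5/3 indicate a seventh chord in first inversion.
In first inversion the root lies a sixth above the bass: a sixth above G in A minor is E.
The chord tones are G, B, D, E, giving E minor seventh.

E minor seventh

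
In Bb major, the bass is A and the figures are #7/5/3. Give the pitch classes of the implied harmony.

A third above A in this key is C.
A fifth above A in this key is Eb.
A seventh above A in this key is G, raised to G# by the sharp.

A, C, Eb, G#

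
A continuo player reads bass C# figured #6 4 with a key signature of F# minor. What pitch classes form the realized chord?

A fourth above C# in this key is F#.
A sixth above C# in this key is A, raised to A# by the sharp.
Together with the bass C#, this spells F# major in second inversion.

C#, F#, A#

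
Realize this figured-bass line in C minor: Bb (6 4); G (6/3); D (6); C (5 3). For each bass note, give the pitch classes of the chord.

Bb (6/4): Bb, Eb, G.
G (6/3): G, Bb, Eb.
D (6/3): D, F, Bb.
C (5/3): C, Eb, G.

Bb, Eb, G | G, Bb, Eb | D, F, Bb | C, Eb, G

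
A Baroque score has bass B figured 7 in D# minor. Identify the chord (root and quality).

The figures 7 indicate a seventh chord in root position.
In root position the bass is the root, so the root is B.
The chord tones are B, D#, F#, A#, giving B major seventh.

B major seventh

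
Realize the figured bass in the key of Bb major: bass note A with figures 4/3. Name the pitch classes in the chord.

The written figures 4/3 are shorthand for 6/4/3: the 6 is implied.
A third above A in this key is C.
A fourth above A in this key is D.
A sixth above A in this key is F.
Together with the bass A, this spells D minor seventh in second inversion.

A, C, D, F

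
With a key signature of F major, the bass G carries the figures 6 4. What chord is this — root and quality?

C major

The figures 6 4 indicate a triad in second inversion.
In second inversion the root lies a fourth above the bass: a fourth above G in F major is C.
The chord tones are G, C, E, giving C major.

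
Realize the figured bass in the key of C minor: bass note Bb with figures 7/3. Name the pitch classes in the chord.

Bb, D, F, Ab

The written figures 7/3 are shorthand for 7/5/3: the 5 is implied.
A third above Bb in this key is D.
A fifth above Bb in this key is F.
A seventh above Bb in this key is Ab.
Together with the bass Bb, this spells Bb dominant seventh in root position.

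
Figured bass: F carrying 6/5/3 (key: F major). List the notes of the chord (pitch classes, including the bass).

F, A, C, D

A third above F in this key is A.
A fifth above F in this key is C.
A sixth above F in this key is D.
Together with the bass F, this spells D minor seventh in first inversion.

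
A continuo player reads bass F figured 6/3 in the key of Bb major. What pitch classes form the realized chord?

A third above F in this key is A.
A sixth above F in this key is D.
Together with the bass F, this spells D minor in first inversion.

F, A, D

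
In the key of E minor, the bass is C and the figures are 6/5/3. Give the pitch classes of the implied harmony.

A third above C in this key is E.
A fifth above C in this key is G.
A sixth above C in this key is A.
Together with the bass C, this spells A minor seventh in first inversion.

C, E, G, A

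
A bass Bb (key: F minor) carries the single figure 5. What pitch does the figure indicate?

Counting 4 letter steps above Bb lands on F; in F minor, that letter is F.

F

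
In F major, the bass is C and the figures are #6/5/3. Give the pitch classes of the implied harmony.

A third above C in this key is E.
A fifth above C in this key is G.
A sixth above C in this key is A, raised to A# by the sharp.

C, E, G, A#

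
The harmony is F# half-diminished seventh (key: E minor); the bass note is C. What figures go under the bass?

C is the fifth of F# half-diminished seventh, so the chord is in second inversion.
A seventh chord in second inversion is figured 6/4/3, conventionally abbreviated 4/3.

4/3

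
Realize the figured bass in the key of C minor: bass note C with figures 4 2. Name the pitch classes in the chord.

C, D, F, Ab

The written figures 4 2 are shorthand for 6/4/2: the 6 is implied.
A second above C in this key is D.
A fourth above C in this key is F.
A sixth above C in this key is Ab.
Together with the bass C, this spells D half-diminished seventh in third inversion.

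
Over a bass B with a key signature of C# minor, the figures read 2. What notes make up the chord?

B, C#, E, G#

The written figures 2 are shorthand for 6/4/2: the 6/4 are implied.
A second above B in this key is C#.
A fourth above B in this key is E.
A sixth above B in this key is G#.
Together with the bass B, this spells C# minor seventh in third inversion.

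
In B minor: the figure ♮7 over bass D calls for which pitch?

C

Counting 6 letter steps above D lands on C; in B minor, that letter is C#.
The ♮7 figure makes it natural, giving C.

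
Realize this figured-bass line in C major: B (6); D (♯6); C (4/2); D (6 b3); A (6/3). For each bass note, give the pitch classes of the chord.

B, D, G | D, F, B# | C, D, F, A | D, Fb, B | A, C, F

B (6/3): B, D, G.
D (#6/3): D, F, B#.
C (6/4/2): C, D, F, A.
D (6/b3): D, Fb, B.
A (6/3): A, C, F.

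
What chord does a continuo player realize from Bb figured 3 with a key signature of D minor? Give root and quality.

Bb major

The figures 3 indicate a triad in root position.
In root position the bass is the root, so the root is Bb.
The chord tones are Bb, D, F, giving Bb major.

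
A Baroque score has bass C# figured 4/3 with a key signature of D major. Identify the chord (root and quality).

The figures 4/3 indicate a seventh chord in second inversion.
In second inversion the root lies a fourth above the bass: a fourth above C# in D major is F#.
The chord tones are C#, E, F#, A, giving F# minor seventh.

F# minor seventh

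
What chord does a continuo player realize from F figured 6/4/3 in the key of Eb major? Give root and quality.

The figures 6/4/3 indicate a seventh chord in second inversion.
In second inversion the root lies a fourth above the bass: a fourth above F in Eb major is Bb.
The chord tones are F, Ab, Bb, D, giving Bb dominant seventh.

Bb dominant seventh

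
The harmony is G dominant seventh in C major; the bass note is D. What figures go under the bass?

D is the fifth of G dominant seventh, so the chord is in second inversion.
A seventh chord in second inversion is figured 6/4/3, conventionally abbreviated 4/3.

4/3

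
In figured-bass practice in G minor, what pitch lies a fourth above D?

Counting 3 letter steps above D lands on G; in G minor, that letter is G.

G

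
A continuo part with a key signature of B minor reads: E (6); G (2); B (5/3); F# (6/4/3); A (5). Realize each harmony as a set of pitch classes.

E (6/3): E, G, C#.
G (6/4/2): G, A, C#, E.
B (5/3): B, D, F#.
F# (6/4/3): F#, A, B, D.
A (5/3): A, C#, E.

E, G, C# | G, A, C#, E | B, D, F# | F#, A, B, D | A, C#, E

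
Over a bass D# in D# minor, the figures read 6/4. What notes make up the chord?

D#, G#, B

A fourth above D# in this key is G#.
A sixth above D# in this key is B.
Together with the bass D#, this spells G# minor in second inversion.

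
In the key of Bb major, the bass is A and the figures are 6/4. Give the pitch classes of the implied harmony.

A fourth above A in this key is D.
A sixth above A in this key is F.
Together with the bass A, this spells D minor in second inversion.

A, D, F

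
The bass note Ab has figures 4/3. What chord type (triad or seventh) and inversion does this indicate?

seventh chord, second inversion

4/3 is shorthand for 6/4/3.
Intervals of 6/4/3 above the bass form a seventh chord; the bass is the fifth, so this is second inversion.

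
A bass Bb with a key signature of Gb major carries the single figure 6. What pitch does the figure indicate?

Counting 5 letter steps above Bb lands on G; in Gb major, that letter is Gb.

Gb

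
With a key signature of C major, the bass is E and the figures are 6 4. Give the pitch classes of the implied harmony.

E, A, C

A fourth above E in this key is A.
A sixth above E in this key is C.
Together with the bass E, this spells A minor in second inversion.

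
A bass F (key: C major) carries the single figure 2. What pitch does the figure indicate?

G

Counting 1 letter step above F lands on G; in C major, that letter is G.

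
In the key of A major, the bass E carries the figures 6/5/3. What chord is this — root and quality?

The figures 6/5/3 indicate a seventh chord in first inversion.
In first inversion the root lies a sixth above the bass: a sixth above E in A major is C#.
The chord tones are E, G#, B, C#, giving C# minor seventh.

C# minor seventh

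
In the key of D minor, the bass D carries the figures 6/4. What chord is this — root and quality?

The figures 6/4 indicate a triad in second inversion.
In second inversion the root lies a fourth above the bass: a fourth above D in D minor is G.
The chord tones are D, G, Bb, giving G minor.

G minor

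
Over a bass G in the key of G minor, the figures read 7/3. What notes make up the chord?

The written figures 7/3 are shorthand for 7/5/3: the 5 is implied.
A third above G in this key is Bb.
A fifth above G in this key is D.
A seventh above G in this key is F.
Together with the bass G, this spells G minor seventh in root position.

G, Bb, D, F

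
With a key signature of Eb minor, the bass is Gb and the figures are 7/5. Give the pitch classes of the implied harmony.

Gb, Bb, Db, F

The written figures 7/5 are shorthand for 7/5/3: the 3 is implied.
A third above Gb in this key is Bb.
A fifth above Gb in this key is Db.
A seventh above Gb in this key is F.
Together with the bass Gb, this spells Gb major seventh in root position.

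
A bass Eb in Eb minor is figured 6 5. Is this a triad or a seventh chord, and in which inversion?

seventh chord, first inversion

6 5 is shorthand for 6/5/3.
Intervals of 6/5/3 above the bass form a seventh chord; the bass is the third, so this is first inversion.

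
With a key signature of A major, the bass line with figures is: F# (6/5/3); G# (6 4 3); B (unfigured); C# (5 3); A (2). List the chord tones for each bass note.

F# (6/5/3): F#, A, C#, D.
G# (6/4/3): G#, B, C#, E.
B (5/3): B, D, F#.
C# (5/3): C#, E, G#.
A (6/4/2): A, B, D, F#.

F#, A, C#, D | G#, B, C#, E | B, D, F# | C#, E, G# | A, B, D, F#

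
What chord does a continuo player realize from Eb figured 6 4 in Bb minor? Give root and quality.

The figures 6 4 indicate a triad in second inversion.
In second inversion the root lies a fourth above the bass: a fourth above Eb in Bb minor is Ab.
The chord tones are Eb, Ab, C, giving Ab major.

Ab major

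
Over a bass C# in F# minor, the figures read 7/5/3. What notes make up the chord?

C#, E, G#, B

A third above C# in this key is E.
A fifth above C# in this key is G#.
A seventh above C# in this key is B.
Together with the bass C#, this spells C# minor seventh in root position.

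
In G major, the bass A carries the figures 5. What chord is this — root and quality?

The figures 5 indicate a triad in root position.
In root position the bass is the root, so the root is A.
The chord tones are A, C, E, giving A minor.

A minor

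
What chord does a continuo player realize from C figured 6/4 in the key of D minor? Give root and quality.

F major

The figures 6/4 indicate a triad in second inversion.
In second inversion the root lies a fourth above the bass: a fourth above C in D minor is F.
The chord tones are C, F, A, giving F major.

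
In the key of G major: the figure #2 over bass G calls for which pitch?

Counting 1 letter step above G lands on A; in G major, that letter is A.
The #2 figure raises it a semitone, giving A#.

A#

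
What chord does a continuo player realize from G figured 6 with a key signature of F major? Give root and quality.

E diminished

The figures 6 indicate a triad in first inversion.
In first inversion the root lies a sixth above the bass: a sixth above G in F major is E.
The chord tones are G, Bb, E, giving E diminished.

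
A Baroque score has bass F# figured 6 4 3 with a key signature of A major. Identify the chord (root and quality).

B minor seventh

The figures 6 4 3 indicate a seventh chord in second inversion.
In second inversion the root lies a fourth above the bass: a fourth above F# in A major is B.
The chord tones are F#, A, B, D, giving B minor seventh.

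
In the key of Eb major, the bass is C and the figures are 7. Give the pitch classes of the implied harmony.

The written figures 7 are shorthand for 7/5/3: the 5/3 are implied.
A third above C in this key is Eb.
A fifth above C in this key is G.
A seventh above C in this key is Bb.
Together with the bass C, this spells C minor seventh in root position.

C, Eb, G, Bb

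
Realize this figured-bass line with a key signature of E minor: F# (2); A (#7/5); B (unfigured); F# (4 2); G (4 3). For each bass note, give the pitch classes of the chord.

F#, G, B, D | A, C, E, G# | B, D, F# | F#, G, B, D | G, B, C, E

F# (6/4/2): F#, G, B, D.
A (#7/5/3): A, C, E, G#.
B (5/3): B, D, F#.
F# (6/4/2): F#, G, B, D.
G (6/4/3): G, B, C, E.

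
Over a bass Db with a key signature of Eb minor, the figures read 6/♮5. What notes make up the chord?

Db, F, A, Bb

The written figures 6/♮5 are shorthand for 6/5/3: the 3 is implied.
A third above Db in this key is F.
A fifth above Db in this key is Ab, made natural (A) by the ♮ figure.
A sixth above Db in this key is Bb.
Together with the bass Db, this spells Bb minor-major seventh in first inversion.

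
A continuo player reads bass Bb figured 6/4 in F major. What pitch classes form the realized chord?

Bb, E, G

A fourth above Bb in this key is E.
A sixth above Bb in this key is G.
Together with the bass Bb, this spells E diminished in second inversion.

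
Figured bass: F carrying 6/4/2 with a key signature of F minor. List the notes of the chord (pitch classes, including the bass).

F, G, Bb, Db

A second above F in this key is G.
A fourth above F in this key is Bb.
A sixth above F in this key is Db.
Together with the bass F, this spells G half-diminished seventh in third inversion.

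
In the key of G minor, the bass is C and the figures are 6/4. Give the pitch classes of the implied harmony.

C, F, A

A fourth above C in this key is F.
A sixth above C in this key is A.
Together with the bass C, this spells F major in second inversion.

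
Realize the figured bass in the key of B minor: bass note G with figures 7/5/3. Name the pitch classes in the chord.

A third above G in this key is B.
A fifth above G in this key is D.
A seventh above G in this key is F#.
Together with the bass G, this spells G major seventh in root position.

G, B, D, F#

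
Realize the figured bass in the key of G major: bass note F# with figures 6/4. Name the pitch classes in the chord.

A fourth above F# in this key is B.
A sixth above F# in this key is D.
Together with the bass F#, this spells B minor in second inversion.

F#, B, D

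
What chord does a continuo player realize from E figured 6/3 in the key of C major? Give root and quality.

C major

The figures 6/3 indicate a triad in first inversion.
In first inversion the root lies a sixth above the bass: a sixth above E in C major is C.
The chord tones are E, G, C, giving C major.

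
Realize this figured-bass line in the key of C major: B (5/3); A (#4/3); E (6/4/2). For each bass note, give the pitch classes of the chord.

B, D, F | A, C, D#, F | E, F, A, C

B (5/3): B, D, F.
A (6/#4/3): A, C, D#, F.
E (6/4/2): E, F, A, C.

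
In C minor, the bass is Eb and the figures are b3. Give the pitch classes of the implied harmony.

Eb, Gb, Bb

The written figures b3 are shorthand for 5/3: the 5 is implied.
A third above Eb in this key is G, lowered to Gb by the flat.
A fifth above Eb in this key is Bb.
Together with the bass Eb, this spells Eb minor in root position.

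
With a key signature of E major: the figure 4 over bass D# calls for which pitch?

Counting 3 letter steps above D# lands on G; in E major, that letter is G#.

G#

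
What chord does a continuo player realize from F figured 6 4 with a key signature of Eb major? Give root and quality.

The figures 6 4 indicate a triad in second inversion.
In second inversion the root lies a fourth above the bass: a fourth above F in Eb major is Bb.
The chord tones are F, Bb, D, giving Bb major.

Bb major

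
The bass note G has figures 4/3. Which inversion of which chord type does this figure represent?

4/3 is shorthand for 6/4/3.
Intervals of 6/4/3 above the bass form a seventh chord; the bass is the fifth, so this is second inversion.

seventh chord, second inversion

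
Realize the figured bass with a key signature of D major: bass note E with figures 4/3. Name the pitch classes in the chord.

The written figures 4/3 are shorthand for 6/4/3: the 6 is implied.
A third above E in this key is G.
A fourth above E in this key is A.
A sixth above E in this key is C#.
Together with the bass E, this spells A dominant seventh in second inversion.

E, G, A, C#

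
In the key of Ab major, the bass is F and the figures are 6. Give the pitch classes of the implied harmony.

F, Ab, Db

The written figures 6 are shorthand for 6/3: the 3 is implied.
A third above F in this key is Ab.
A sixth above F in this key is Db.
Together with the bass F, this spells Db major in first inversion.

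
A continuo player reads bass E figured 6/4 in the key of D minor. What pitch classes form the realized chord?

E, A, C

A fourth above E in this key is A.
A sixth above E in this key is C.
Together with the bass E, this spells A minor in second inversion.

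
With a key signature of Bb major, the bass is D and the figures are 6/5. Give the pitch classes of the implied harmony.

The written figures 6/5 are shorthand for 6/5/3: the 3 is implied.
A third above D in this key is F.
A fifth above D in this key is A.
A sixth above D in this key is Bb.
Together with the bass D, this spells Bb major seventh in first inversion.

D, F, A, Bb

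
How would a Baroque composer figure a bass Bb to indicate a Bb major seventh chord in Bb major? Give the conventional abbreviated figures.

Bb is the root of Bb major seventh, so the chord is in root position.
A seventh chord in root position is figured 7/5/3, conventionally abbreviated 7.

7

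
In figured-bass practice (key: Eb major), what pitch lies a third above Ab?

Counting 2 letter steps above Ab lands on C; in Eb major, that letter is C.

C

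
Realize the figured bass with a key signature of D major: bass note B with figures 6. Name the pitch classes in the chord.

The written figures 6 are shorthand for 6/3: the 3 is implied.
A third above B in this key is D.
A sixth above B in this key is G.
Together with the bass B, this spells G major in first inversion.

B, D, G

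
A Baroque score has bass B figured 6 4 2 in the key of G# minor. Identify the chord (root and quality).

The figures 6 4 2 indicate a seventh chord in third inversion.
In third inversion the root lies a second above the bass: a second above B in G# minor is C#.
The chord tones are B, C#, E, G#, giving C# minor seventh.

C# minor seventh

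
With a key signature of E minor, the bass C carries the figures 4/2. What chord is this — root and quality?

The figures 4/2 indicate a seventh chord in third inversion.
In third inversion the root lies a second above the bass: a second above C in E minor is D.
The chord tones are C, D, F#, A, giving D dominant seventh.

D dominant seventh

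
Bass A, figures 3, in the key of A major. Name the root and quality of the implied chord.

A major

The figures 3 indicate a triad in root position.
In root position the bass is the root, so the root is A.
The chord tones are A, C#, E, giving A major.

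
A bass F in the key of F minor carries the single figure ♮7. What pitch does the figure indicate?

Counting 6 letter steps above F lands on E; in F minor, that letter is Eb.
The ♮7 figure makes it natural, giving E.

E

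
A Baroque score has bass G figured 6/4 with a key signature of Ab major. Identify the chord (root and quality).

C minor

The figures 6/4 indicate a triad in second inversion.
In second inversion the root lies a fourth above the bass: a fourth above G in Ab major is C.
The chord tones are G, C, Eb, giving C minor.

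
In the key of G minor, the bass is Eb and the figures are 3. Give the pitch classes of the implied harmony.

The written figures 3 are shorthand for 5/3: the 5 is implied.
A third above Eb in this key is G.
A fifth above Eb in this key is Bb.
Together with the bass Eb, this spells Eb major in root position.

Eb, G, Bb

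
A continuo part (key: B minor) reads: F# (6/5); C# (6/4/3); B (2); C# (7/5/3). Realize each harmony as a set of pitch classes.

F# (6/5/3): F#, A, C#, D.
C# (6/4/3): C#, E, F#, A.
B (6/4/2): B, C#, E, G.
C# (7/5/3): C#, E, G, B.

F#, A, C#, D | C#, E, F#, A | B, C#, E, G | C#, E, G, B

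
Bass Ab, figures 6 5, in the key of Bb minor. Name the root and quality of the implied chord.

The figures 6 5 indicate a seventh chord in first inversion.
In first inversion the root lies a sixth above the bass: a sixth above Ab in Bb minor is F.
The chord tones are Ab, C, Eb, F, giving F minor seventh.

F minor seventh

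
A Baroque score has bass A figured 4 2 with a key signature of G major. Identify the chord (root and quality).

B minor seventh

The figures 4 2 indicate a seventh chord in third inversion.
In third inversion the root lies a second above the bass: a second above A in G major is B.
The chord tones are A, B, D, F#, giving B minor seventh.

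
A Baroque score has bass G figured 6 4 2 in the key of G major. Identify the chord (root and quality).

A minor seventh

The figures 6 4 2 indicate a seventh chord in third inversion.
In third inversion the root lies a second above the bass: a second above G in G major is A.
The chord tones are G, A, C, E, giving A minor seventh.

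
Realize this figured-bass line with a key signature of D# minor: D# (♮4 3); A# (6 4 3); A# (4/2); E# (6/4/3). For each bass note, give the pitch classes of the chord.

D# (6/♮4/3): D#, F#, G, B.
A# (6/4/3): A#, C#, D#, F#.
A# (6/4/2): A#, B, D#, F#.
E# (6/4/3): E#, G#, A#, C#.

D#, F#, G, B | A#, C#, D#, F# | A#, B, D#, F# | E#, G#, A#, C#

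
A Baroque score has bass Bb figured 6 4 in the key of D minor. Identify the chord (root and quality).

E diminished

The figures 6 4 indicate a triad in second inversion.
In second inversion the root lies a fourth above the bass: a fourth above Bb in D minor is E.
The chord tones are Bb, E, G, giving E diminished.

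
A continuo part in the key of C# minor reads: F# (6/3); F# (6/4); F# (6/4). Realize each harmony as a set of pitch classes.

F#, A, D# | F#, B, D# | F#, B, D#

F# (6/3): F#, A, D#.
F# (6/4): F#, B, D#.
F# (6/4): F#, B, D#.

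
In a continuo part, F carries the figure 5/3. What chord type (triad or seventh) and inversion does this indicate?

triad, root position

Intervals of 5/3 above the bass form a triad; the bass is the root, so this is root position.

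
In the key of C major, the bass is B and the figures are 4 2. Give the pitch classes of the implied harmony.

B, C, E, G

The written figures 4 2 are shorthand for 6/4/2: the 6 is implied.
A second above B in this key is C.
A fourth above B in this key is E.
A sixth above B in this key is G.
Together with the bass B, this spells C major seventh in third inversion.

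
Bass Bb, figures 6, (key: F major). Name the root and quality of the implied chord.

The figures 6 indicate a triad in first inversion.
In first inversion the root lies a sixth above the bass: a sixth above Bb in F major is G.
The chord tones are Bb, D, G, giving G minor.

G minor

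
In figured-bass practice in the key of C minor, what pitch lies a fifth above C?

Counting 4 letter steps above C lands on G; in C minor, that letter is G.

G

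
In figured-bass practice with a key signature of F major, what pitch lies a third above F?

A

Counting 2 letter steps above F lands on A; in F major, that letter is A.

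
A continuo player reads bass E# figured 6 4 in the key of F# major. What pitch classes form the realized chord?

E#, A#, C#

A fourth above E# in this key is A#.
A sixth above E# in this key is C#.
Together with the bass E#, this spells A# minor in second inversion.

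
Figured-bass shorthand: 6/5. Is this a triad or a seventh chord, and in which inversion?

6/5 is shorthand for 6/5/3.
Intervals of 6/5/3 above the bass form a seventh chord; the bass is the third, so this is first inversion.

seventh chord, first inversion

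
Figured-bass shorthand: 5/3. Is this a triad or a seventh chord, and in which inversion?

Intervals of 5/3 above the bass form a triad; the bass is the root, so this is root position.

triad, root position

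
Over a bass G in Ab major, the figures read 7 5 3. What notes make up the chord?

A third above G in this key is Bb.
A fifth above G in this key is Db.
A seventh above G in this key is F.
Together with the bass G, this spells G half-diminished seventh in root position.

G, Bb, Db, F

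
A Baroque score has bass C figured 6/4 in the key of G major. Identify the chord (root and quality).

The figures 6/4 indicate a triad in second inversion.
In second inversion the root lies a fourth above the bass: a fourth above C in G major is F#.
The chord tones are C, F#, A, giving F# diminished.

F# diminished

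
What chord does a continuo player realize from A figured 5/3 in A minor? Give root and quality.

The figures 5/3 indicate a triad in root position.
In root position the bass is the root, so the root is A.
The chord tones are A, C, E, giving A minor.

A minor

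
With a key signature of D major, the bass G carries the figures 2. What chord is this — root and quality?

A dominant seventh

The figures 2 indicate a seventh chord in third inversion.
In third inversion the root lies a second above the bass: a second above G in D major is A.
The chord tones are G, A, C#, E, giving A dominant seventh.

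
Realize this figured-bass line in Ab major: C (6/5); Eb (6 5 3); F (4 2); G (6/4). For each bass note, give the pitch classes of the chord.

C (6/5/3): C, Eb, G, Ab.
Eb (6/5/3): Eb, G, Bb, C.
F (6/4/2): F, G, Bb, Db.
G (6/4): G, C, Eb.

C, Eb, G, Ab | Eb, G, Bb, C | F, G, Bb, Db | G, C, Eb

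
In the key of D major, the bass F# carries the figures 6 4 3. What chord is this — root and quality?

The figures 6 4 3 indicate a seventh chord in second inversion.
In second inversion the root lies a fourth above the bass: a fourth above F# in D major is B.
The chord tones are F#, A, B, D, giving B minor seventh.

B minor seventh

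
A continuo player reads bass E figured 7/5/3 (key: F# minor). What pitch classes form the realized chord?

E, G#, B, D

A third above E in this key is G#.
A fifth above E in this key is B.
A seventh above E in this key is D.
Together with the bass E, this spells E dominant seventh in root position.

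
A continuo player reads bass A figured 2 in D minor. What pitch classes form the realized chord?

A, Bb, D, F

The written figures 2 are shorthand for 6/4/2: the 6/4 are implied.
A second above A in this key is Bb.
A fourth above A in this key is D.
A sixth above A in this key is F.
Together with the bass A, this spells Bb major seventh in third inversion.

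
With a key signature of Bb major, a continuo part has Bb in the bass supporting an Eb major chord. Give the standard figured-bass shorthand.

Bb is the fifth of Eb major, so the chord is in second inversion.
A triad in second inversion is figured 6/4, conventionally abbreviated 6/4.

6/4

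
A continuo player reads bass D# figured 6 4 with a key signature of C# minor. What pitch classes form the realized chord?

A fourth above D# in this key is G#.
A sixth above D# in this key is B.
Together with the bass D#, this spells G# minor in second inversion.

D#, G#, B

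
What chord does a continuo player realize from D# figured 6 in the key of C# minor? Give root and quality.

The figures 6 indicate a triad in first inversion.
In first inversion the root lies a sixth above the bass: a sixth above D# in C# minor is B.
The chord tones are D#, F#, B, giving B major.

B major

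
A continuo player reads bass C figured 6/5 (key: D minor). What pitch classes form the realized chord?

C, E, G, A

The written figures 6/5 are shorthand for 6/5/3: the 3 is implied.
A third above C in this key is E.
A fifth above C in this key is G.
A sixth above C in this key is A.
Together with the bass C, this spells A minor seventh in first inversion.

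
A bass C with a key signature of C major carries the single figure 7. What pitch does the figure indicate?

B

Counting 6 letter steps above C lands on B; in C major, that letter is B.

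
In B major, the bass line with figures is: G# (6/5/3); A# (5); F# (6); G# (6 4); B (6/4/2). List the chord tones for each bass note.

G# (6/5/3): G#, B, D#, E.
A# (5/3): A#, C#, E.
F# (6/3): F#, A#, D#.
G# (6/4): G#, C#, E.
B (6/4/2): B, C#, E, G#.

G#, B, D#, E | A#, C#, E | F#, A#, D# | G#, C#, E | B, C#, E, G#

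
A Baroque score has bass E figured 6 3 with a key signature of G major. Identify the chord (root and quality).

The figures 6 3 indicate a triad in first inversion.
In first inversion the root lies a sixth above the bass: a sixth above E in G major is C.
The chord tones are E, G, C, giving C major.

C major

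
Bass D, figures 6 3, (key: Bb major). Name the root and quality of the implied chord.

Bb major

The figures 6 3 indicate a triad in first inversion.
In first inversion the root lies a sixth above the bass: a sixth above D in Bb major is Bb.
The chord tones are D, F, Bb, giving Bb major.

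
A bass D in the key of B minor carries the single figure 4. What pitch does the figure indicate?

Counting 3 letter steps above D lands on G; in B minor, that letter is G.

G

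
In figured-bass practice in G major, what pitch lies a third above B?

D

Counting 2 letter steps above B lands on D; in G major, that letter is D.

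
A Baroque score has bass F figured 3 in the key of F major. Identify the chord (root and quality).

The figures 3 indicate a triad in root position.
In root position the bass is the root, so the root is F.
The chord tones are F, A, C, giving F major.

F major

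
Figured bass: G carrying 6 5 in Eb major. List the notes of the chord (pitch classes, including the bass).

G, Bb, D, Eb

The written figures 6 5 are shorthand for 6/5/3: the 3 is implied.
A third above G in this key is Bb.
A fifth above G in this key is D.
A sixth above G in this key is Eb.
Together with the bass G, this spells Eb major seventh in first inversion.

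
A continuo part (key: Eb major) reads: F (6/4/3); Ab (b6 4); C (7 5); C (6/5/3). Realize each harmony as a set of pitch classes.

F, Ab, Bb, D | Ab, D, Fb | C, Eb, G, Bb | C, Eb, G, Ab

F (6/4/3): F, Ab, Bb, D.
Ab (b6/4): Ab, D, Fb.
C (7/5/3): C, Eb, G, Bb.
C (6/5/3): C, Eb, G, Ab.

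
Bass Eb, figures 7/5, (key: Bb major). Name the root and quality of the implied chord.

The figures 7/5 indicate a seventh chord in root position.
In root position the bass is the root, so the root is Eb.
The chord tones are Eb, G, Bb, D, giving Eb major seventh.

Eb major seventh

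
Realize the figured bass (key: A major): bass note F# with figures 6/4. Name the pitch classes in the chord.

A fourth above F# in this key is B.
A sixth above F# in this key is D.
Together with the bass F#, this spells B minor in second inversion.

F#, B, D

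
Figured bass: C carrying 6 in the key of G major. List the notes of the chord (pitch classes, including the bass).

The written figures 6 are shorthand for 6/3: the 3 is implied.
A third above C in this key is E.
A sixth above C in this key is A.
Together with the bass C, this spells A minor in first inversion.

C, E, A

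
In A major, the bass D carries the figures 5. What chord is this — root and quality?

The figures 5 indicate a triad in root position.
In root position the bass is the root, so the root is D.
The chord tones are D, F#, A, giving D major.

D major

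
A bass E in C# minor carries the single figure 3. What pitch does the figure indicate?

G#

Counting 2 letter steps above E lands on G; in C# minor, that letter is G#.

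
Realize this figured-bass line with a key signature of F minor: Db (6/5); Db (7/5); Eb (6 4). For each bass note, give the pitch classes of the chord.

Db (6/5/3): Db, F, Ab, Bb.
Db (7/5/3): Db, F, Ab, C.
Eb (6/4): Eb, Ab, C.

Db, F, Ab, Bb | Db, F, Ab, C | Eb, Ab, C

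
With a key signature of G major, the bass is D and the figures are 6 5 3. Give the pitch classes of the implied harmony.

D, F#, A, B

A third above D in this key is F#.
A fifth above D in this key is A.
A sixth above D in this key is B.
Together with the bass D, this spells B minor seventh in first inversion.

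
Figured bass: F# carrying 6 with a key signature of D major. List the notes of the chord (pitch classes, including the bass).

F#, A, D

The written figures 6 are shorthand for 6/3: the 3 is implied.
A third above F# in this key is A.
A sixth above F# in this key is D.
Together with the bass F#, this spells D major in first inversion.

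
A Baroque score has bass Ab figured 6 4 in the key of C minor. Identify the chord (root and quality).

D diminished

The figures 6 4 indicate a triad in second inversion.
In second inversion the root lies a fourth above the bass: a fourth above Ab in C minor is D.
The chord tones are Ab, D, F, giving D diminished.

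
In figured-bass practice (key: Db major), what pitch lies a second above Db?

Eb

Counting 1 letter step above Db lands on E; in Db major, that letter is Eb.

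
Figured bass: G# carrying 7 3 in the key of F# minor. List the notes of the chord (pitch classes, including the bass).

G#, B, D, F#

The written figures 7 3 are shorthand for 7/5/3: the 5 is implied.
A third above G# in this key is B.
A fifth above G# in this key is D.
A seventh above G# in this key is F#.
Together with the bass G#, this spells G# half-diminished seventh in root position.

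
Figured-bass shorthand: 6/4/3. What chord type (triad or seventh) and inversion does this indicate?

Intervals of 6/4/3 above the bass form a seventh chord; the bass is the fifth, so this is second inversion.

seventh chord, second inversion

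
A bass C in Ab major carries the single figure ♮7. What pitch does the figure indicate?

B

Counting 6 letter steps above C lands on B; in Ab major, that letter is Bb.
The ♮7 figure makes it natural, giving B.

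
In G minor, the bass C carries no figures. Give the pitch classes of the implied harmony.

An unfigured bass implies 5/3.
A third above C in this key is Eb.
A fifth above C in this key is G.
Together with the bass C, this spells C minor in root position.

C, Eb, G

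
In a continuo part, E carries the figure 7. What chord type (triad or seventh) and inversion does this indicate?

7 is shorthand for 7/5/3.
Intervals of 7/5/3 above the bass form a seventh chord; the bass is the root, so this is root position.

seventh chord, root position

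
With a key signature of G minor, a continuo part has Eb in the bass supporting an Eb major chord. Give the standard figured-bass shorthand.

no figures

Eb is the root of Eb major, so the chord is in root position.
A triad in root position is figured 5/3, conventionally abbreviated (no figures — root-position triad).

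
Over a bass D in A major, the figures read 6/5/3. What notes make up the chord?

D, F#, A, B

A third above D in this key is F#.
A fifth above D in this key is A.
A sixth above D in this key is B.
Together with the bass D, this spells B minor seventh in first inversion.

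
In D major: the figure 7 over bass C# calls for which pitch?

Counting 6 letter steps above C# lands on B; in D major, that letter is B.

B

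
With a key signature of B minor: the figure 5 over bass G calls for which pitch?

Counting 4 letter steps above G lands on D; in B minor, that letter is D.

D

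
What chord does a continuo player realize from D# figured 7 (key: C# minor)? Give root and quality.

The figures 7 indicate a seventh chord in root position.
In root position the bass is the root, so the root is D#.
The chord tones are D#, F#, A, C#, giving D# half-diminished seventh.

D# half-diminished seventh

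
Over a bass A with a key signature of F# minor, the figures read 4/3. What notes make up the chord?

A, C#, D, F#

The written figures 4/3 are shorthand for 6/4/3: the 6 is implied.
A third above A in this key is C#.
A fourth above A in this key is D.
A sixth above A in this key is F#.
Together with the bass A, this spells D major seventh in second inversion.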